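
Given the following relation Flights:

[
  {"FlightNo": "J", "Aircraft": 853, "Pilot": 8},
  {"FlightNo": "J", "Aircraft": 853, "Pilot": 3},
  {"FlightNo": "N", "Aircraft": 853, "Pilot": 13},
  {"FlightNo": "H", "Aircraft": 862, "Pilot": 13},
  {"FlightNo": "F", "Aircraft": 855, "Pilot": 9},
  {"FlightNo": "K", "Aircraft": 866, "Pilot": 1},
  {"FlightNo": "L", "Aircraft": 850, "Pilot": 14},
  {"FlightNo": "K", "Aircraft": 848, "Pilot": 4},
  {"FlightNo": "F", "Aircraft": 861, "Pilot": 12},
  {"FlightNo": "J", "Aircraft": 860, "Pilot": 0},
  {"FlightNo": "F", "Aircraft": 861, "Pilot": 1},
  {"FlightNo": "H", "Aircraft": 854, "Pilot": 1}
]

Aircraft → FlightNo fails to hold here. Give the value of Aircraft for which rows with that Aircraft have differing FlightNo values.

Aircraft=853: 3 rows → FlightNo takes values {J, N} — violation
Aircraft=862: 1 row → FlightNo = H ✓
Aircraft=855: 1 row → FlightNo = F ✓
Aircraft=866: 1 row → FlightNo = K ✓
Aircraft=850: 1 row → FlightNo = L ✓
Aircraft=848: 1 row → FlightNo = K ✓
Aircraft=861: 2 rows → FlightNo = F, F ✓
Aircraft=860: 1 row → FlightNo = J ✓
Aircraft=854: 1 row → FlightNo = H ✓
The only Aircraft value with inconsistent FlightNo is Aircraft=853.

853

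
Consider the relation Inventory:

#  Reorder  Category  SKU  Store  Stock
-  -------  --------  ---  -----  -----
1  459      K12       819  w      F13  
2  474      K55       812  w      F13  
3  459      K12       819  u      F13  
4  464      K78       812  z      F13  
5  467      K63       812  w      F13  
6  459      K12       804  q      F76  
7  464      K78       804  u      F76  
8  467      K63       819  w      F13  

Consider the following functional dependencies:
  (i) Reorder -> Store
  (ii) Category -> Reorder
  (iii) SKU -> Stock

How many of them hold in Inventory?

(i) Reorder -> Store: Reorder=459: rows 1, 3, 6 → Store takes values {w, u, q} — violation; Reorder=464: rows 4, 7 → Store takes values {z, u} — violation — fails.
(ii) Category -> Reorder: every LHS value maps to a single RHS value — holds.
(iii) SKU -> Stock: every LHS value maps to a single RHS value — holds.
2 of the 3 dependencies hold.

2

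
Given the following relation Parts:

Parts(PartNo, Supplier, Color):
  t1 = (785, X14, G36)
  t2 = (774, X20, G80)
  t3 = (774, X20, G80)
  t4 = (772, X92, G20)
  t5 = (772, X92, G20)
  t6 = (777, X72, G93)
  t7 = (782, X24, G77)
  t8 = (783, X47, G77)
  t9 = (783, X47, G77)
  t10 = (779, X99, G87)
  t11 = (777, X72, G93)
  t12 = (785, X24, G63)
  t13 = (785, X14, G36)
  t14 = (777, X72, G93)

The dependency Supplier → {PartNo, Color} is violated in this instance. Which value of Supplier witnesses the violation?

Supplier=X14: rows 1, 13 → {PartNo,Color} = (785, G36), (785, G36) ✓
Supplier=X20: rows 2, 3 → {PartNo,Color} = (774, G80), (774, G80) ✓
Supplier=X92: rows 4, 5 → {PartNo,Color} = (772, G20), (772, G20) ✓
Supplier=X72: rows 6, 11, 14 → {PartNo,Color} = (777, G93), (777, G93), (777, G93) ✓
Supplier=X24: rows 7, 12 → {PartNo,Color} takes values {(782, G77), (785, G63)} — violation
Supplier=X47: rows 8, 9 → {PartNo,Color} = (783, G77), (783, G77) ✓
Supplier=X99: row 10 → {PartNo,Color} = (779, G87) ✓
The only Supplier value with inconsistent RHS is Supplier=X24.

X24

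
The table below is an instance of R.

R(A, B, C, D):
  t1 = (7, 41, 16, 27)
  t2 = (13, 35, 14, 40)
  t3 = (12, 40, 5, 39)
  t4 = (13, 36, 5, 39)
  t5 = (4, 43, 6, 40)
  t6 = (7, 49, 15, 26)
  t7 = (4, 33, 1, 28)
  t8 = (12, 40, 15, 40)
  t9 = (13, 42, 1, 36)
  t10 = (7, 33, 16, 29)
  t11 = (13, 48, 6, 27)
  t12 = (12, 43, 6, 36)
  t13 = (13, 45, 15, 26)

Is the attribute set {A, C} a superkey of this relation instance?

Rows 1 and 10 have the same {A, C} value (A=7, C=16) but are distinct tuples, so {A, C} does not determine every attribute — not a superkey.

No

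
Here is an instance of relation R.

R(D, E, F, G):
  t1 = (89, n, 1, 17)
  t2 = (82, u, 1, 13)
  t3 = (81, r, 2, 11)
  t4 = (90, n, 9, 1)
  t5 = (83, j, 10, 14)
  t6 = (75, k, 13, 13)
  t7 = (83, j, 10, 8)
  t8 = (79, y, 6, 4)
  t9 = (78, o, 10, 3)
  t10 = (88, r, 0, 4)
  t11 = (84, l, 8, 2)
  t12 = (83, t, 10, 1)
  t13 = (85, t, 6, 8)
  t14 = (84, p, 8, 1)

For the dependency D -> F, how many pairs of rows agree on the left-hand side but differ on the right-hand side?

0

D=83: all 3 rows agree on F — 0 pairs.
D=84: all 2 rows agree on F — 0 pairs.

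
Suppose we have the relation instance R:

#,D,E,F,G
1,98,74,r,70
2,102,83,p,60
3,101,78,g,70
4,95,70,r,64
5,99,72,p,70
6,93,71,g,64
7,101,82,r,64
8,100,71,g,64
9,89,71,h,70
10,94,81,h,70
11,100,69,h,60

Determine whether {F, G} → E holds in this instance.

(F=r, G=70): row 1 → E = 74 ✓
(F=p, G=60): row 2 → E = 83 ✓
(F=g, G=70): row 3 → E = 78 ✓
(F=r, G=64): rows 4, 7 → E takes values {70, 82} — violation
(F=p, G=70): row 5 → E = 72 ✓
(F=g, G=64): rows 6, 8 → E = 71, 71 ✓
(F=h, G=70): rows 9, 10 → E takes values {71, 81} — violation
(F=h, G=60): row 11 → E = 69 ✓
Two rows agree on {F, G} but differ on E, so {F, G} → E does not hold.

No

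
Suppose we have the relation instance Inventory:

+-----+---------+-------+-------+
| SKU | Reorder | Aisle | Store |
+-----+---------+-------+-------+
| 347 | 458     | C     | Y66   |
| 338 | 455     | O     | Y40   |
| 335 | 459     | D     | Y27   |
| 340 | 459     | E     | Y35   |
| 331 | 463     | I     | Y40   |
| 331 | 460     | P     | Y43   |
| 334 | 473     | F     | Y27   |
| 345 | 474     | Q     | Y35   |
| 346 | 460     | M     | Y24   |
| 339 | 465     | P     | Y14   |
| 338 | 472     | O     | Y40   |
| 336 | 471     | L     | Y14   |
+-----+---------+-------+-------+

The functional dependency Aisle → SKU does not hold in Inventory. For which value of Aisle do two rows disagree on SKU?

P

Aisle=C: 1 row → SKU = 347 ✓
Aisle=O: 2 rows → SKU = 338, 338 ✓
Aisle=D: 1 row → SKU = 335 ✓
Aisle=E: 1 row → SKU = 340 ✓
Aisle=I: 1 row → SKU = 331 ✓
Aisle=P: 2 rows → SKU takes values {331, 339} — violation
Aisle=F: 1 row → SKU = 334 ✓
Aisle=Q: 1 row → SKU = 345 ✓
Aisle=M: 1 row → SKU = 346 ✓
Aisle=L: 1 row → SKU = 336 ✓
The only Aisle value with inconsistent SKU is Aisle=P.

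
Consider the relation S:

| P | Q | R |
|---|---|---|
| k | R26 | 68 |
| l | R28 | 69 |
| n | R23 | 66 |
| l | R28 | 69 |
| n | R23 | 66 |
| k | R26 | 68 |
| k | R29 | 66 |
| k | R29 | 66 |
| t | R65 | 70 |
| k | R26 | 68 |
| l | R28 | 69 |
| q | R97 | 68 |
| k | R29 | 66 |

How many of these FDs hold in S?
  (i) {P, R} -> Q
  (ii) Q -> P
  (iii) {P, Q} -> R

(i) {P, R} -> Q: every LHS value maps to a single RHS value — holds.
(ii) Q -> P: every LHS value maps to a single RHS value — holds.
(iii) {P, Q} -> R: every LHS value maps to a single RHS value — holds.
3 of the 3 dependencies hold.

3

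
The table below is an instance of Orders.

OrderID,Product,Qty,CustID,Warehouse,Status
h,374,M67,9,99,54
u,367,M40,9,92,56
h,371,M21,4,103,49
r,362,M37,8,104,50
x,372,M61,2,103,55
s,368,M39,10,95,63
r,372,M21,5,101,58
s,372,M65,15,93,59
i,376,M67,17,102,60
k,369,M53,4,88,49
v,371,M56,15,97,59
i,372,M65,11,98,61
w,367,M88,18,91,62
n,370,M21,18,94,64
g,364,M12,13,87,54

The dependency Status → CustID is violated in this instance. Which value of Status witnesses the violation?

54

Status=54: 2 rows → CustID takes values {9, 13} — violation
Status=56: 1 row → CustID = 9 ✓
Status=49: 2 rows → CustID = 4, 4 ✓
Status=50: 1 row → CustID = 8 ✓
Status=55: 1 row → CustID = 2 ✓
Status=63: 1 row → CustID = 10 ✓
Status=58: 1 row → CustID = 5 ✓
Status=59: 2 rows → CustID = 15, 15 ✓
Status=60: 1 row → CustID = 17 ✓
Status=61: 1 row → CustID = 11 ✓
Status=62: 1 row → CustID = 18 ✓
Status=64: 1 row → CustID = 18 ✓
The only Status value with inconsistent CustID is Status=54.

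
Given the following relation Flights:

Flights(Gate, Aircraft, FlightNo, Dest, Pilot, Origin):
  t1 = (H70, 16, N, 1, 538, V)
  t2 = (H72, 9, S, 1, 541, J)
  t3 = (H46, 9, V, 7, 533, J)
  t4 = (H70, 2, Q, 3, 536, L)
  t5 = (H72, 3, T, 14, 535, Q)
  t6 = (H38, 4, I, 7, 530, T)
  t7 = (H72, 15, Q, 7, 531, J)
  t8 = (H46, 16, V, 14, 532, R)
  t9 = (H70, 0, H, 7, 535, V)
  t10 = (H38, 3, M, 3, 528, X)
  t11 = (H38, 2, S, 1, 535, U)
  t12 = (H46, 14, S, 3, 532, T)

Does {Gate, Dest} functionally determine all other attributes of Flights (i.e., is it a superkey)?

Yes

All 12 rows have distinct {Gate, Dest} values, so {Gate, Dest} → (all attributes) holds and {Gate, Dest} is a superkey.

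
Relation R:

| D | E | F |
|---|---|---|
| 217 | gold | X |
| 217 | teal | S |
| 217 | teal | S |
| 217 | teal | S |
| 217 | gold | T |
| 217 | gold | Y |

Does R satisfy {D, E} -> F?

No

(D=217, E=gold): 3 rows → F takes values {X, T, Y} — violation
(D=217, E=teal): 3 rows → F = S, S, S ✓
Two rows agree on {D, E} but differ on F, so {D, E} -> F does not hold.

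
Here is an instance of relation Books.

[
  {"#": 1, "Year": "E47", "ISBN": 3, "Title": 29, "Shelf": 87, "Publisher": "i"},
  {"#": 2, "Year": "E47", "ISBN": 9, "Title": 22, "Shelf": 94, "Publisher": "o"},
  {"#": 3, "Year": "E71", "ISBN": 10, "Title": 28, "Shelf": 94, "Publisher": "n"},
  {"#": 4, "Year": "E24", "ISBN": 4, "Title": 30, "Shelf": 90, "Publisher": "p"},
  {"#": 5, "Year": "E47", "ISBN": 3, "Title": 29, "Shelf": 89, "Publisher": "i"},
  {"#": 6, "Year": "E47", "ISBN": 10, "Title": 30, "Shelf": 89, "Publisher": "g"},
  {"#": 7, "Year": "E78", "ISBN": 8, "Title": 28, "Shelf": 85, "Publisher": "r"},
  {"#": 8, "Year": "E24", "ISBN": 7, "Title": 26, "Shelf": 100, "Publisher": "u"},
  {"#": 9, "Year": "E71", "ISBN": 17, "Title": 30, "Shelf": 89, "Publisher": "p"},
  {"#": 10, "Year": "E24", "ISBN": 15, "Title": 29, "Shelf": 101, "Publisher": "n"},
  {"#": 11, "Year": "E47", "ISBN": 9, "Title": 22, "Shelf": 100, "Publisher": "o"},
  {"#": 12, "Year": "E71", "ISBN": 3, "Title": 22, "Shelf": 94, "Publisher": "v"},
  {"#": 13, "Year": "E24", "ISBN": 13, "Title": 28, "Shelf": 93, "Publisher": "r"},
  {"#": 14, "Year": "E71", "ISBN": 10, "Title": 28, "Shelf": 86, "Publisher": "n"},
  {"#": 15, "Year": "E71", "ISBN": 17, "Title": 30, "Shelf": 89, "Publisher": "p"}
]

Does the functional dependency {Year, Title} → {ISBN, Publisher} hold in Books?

Yes

(Year=E47, Title=29): rows 1, 5 → {ISBN,Publisher} = (3, i), (3, i) ✓
(Year=E47, Title=22): rows 2, 11 → {ISBN,Publisher} = (9, o), (9, o) ✓
(Year=E71, Title=28): rows 3, 14 → {ISBN,Publisher} = (10, n), (10, n) ✓
(Year=E24, Title=30): row 4 → {ISBN,Publisher} = (4, p) ✓
(Year=E47, Title=30): row 6 → {ISBN,Publisher} = (10, g) ✓
(Year=E78, Title=28): row 7 → {ISBN,Publisher} = (8, r) ✓
(Year=E24, Title=26): row 8 → {ISBN,Publisher} = (7, u) ✓
(Year=E71, Title=30): rows 9, 15 → {ISBN,Publisher} = (17, p), (17, p) ✓
(Year=E24, Title=29): row 10 → {ISBN,Publisher} = (15, n) ✓
(Year=E71, Title=22): row 12 → {ISBN,Publisher} = (3, v) ✓
(Year=E24, Title=28): row 13 → {ISBN,Publisher} = (13, r) ✓
Every {Year, Title} value is associated with a single {ISBN, Publisher} value, so {Year, Title} → {ISBN, Publisher} holds.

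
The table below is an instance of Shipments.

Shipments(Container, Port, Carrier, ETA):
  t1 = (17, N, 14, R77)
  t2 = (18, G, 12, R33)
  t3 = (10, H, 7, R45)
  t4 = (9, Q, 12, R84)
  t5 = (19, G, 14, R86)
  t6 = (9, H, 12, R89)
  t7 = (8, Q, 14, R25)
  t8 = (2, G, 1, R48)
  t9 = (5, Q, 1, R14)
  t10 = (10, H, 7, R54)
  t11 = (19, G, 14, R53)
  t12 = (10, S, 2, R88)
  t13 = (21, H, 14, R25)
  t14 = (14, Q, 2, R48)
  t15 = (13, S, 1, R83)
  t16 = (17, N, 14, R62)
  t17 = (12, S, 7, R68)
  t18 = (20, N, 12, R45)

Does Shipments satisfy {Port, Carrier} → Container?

(Port=N, Carrier=14): rows 1, 16 → Container = 17, 17 ✓
(Port=G, Carrier=12): row 2 → Container = 18 ✓
(Port=H, Carrier=7): rows 3, 10 → Container = 10, 10 ✓
(Port=Q, Carrier=12): row 4 → Container = 9 ✓
(Port=G, Carrier=14): rows 5, 11 → Container = 19, 19 ✓
(Port=H, Carrier=12): row 6 → Container = 9 ✓
(Port=Q, Carrier=14): row 7 → Container = 8 ✓
(Port=G, Carrier=1): row 8 → Container = 2 ✓
(Port=Q, Carrier=1): row 9 → Container = 5 ✓
(Port=S, Carrier=2): row 12 → Container = 10 ✓
(Port=H, Carrier=14): row 13 → Container = 21 ✓
(Port=Q, Carrier=2): row 14 → Container = 14 ✓
(Port=S, Carrier=1): row 15 → Container = 13 ✓
(Port=S, Carrier=7): row 17 → Container = 12 ✓
(Port=N, Carrier=12): row 18 → Container = 20 ✓
Every {Port, Carrier} value is associated with a single Container value, so {Port, Carrier} → Container holds.

Yes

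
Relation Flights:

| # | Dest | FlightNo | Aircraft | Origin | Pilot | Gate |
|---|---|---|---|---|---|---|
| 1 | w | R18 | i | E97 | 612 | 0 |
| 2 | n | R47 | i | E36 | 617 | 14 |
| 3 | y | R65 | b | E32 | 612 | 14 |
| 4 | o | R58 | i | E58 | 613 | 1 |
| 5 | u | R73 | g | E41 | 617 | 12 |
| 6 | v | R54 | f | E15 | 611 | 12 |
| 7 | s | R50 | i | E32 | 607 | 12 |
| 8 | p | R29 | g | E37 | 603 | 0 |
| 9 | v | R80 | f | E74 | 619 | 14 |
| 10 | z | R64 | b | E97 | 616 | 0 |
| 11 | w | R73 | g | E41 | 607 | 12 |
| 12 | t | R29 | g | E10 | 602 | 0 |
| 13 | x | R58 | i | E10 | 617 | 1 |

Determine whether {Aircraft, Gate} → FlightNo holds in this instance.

(Aircraft=i, Gate=0): row 1 → FlightNo = R18 ✓
(Aircraft=i, Gate=14): row 2 → FlightNo = R47 ✓
(Aircraft=b, Gate=14): row 3 → FlightNo = R65 ✓
(Aircraft=i, Gate=1): rows 4, 13 → FlightNo = R58, R58 ✓
(Aircraft=g, Gate=12): rows 5, 11 → FlightNo = R73, R73 ✓
(Aircraft=f, Gate=12): row 6 → FlightNo = R54 ✓
(Aircraft=i, Gate=12): row 7 → FlightNo = R50 ✓
(Aircraft=g, Gate=0): rows 8, 12 → FlightNo = R29, R29 ✓
(Aircraft=f, Gate=14): row 9 → FlightNo = R80 ✓
(Aircraft=b, Gate=0): row 10 → FlightNo = R64 ✓
Every {Aircraft, Gate} value is associated with a single FlightNo value, so {Aircraft, Gate} → FlightNo holds.

Yes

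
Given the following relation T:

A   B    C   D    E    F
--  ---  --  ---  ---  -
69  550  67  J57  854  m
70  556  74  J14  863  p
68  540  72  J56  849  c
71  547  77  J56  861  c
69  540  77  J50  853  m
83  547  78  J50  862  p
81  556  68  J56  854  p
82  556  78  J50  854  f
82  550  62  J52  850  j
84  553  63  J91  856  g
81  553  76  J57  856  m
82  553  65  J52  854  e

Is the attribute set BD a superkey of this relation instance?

All 12 rows have distinct BD values, so BD → (all attributes) holds and BD is a superkey.

Yes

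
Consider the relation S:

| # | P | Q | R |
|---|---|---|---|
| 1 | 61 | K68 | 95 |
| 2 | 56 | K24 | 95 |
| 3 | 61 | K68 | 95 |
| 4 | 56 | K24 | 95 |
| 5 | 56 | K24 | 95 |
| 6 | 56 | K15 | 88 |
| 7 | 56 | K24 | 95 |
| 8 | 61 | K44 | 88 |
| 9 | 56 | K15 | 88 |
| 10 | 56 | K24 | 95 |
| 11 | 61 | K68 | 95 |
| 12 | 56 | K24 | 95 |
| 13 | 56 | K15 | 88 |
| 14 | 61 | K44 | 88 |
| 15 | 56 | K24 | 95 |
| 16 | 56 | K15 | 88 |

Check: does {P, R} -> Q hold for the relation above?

(P=61, R=95): rows 1, 3, 11 → Q = K68, K68, K68 ✓
(P=56, R=95): rows 2, 4, 5, 7, 10, 12, 15 → Q = K24, K24, K24, K24, K24, K24, K24 ✓
(P=56, R=88): rows 6, 9, 13, 16 → Q = K15, K15, K15, K15 ✓
(P=61, R=88): rows 8, 14 → Q = K44, K44 ✓
Every {P, R} value is associated with a single Q value, so {P, R} -> Q holds.

Yes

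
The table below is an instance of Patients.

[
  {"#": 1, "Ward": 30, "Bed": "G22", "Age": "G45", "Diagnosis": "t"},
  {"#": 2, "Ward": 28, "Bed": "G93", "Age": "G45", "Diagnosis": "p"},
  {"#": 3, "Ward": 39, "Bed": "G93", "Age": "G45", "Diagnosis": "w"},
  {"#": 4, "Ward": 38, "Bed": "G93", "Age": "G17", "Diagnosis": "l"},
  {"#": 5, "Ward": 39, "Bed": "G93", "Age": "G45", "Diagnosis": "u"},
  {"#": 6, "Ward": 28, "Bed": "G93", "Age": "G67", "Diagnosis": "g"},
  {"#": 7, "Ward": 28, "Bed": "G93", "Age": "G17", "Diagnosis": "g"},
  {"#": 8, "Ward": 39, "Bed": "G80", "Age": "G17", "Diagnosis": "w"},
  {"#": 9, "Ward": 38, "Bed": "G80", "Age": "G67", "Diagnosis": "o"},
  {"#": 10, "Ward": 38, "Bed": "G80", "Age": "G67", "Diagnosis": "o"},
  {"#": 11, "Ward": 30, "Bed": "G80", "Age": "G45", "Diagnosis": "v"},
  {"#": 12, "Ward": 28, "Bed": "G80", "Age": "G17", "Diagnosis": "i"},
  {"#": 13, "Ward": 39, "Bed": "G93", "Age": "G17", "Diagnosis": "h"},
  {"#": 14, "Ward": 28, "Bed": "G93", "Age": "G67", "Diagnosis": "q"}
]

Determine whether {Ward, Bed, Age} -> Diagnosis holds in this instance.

No

(Ward=30, Bed=G22, Age=G45): row 1 → Diagnosis = t ✓
(Ward=28, Bed=G93, Age=G45): row 2 → Diagnosis = p ✓
(Ward=39, Bed=G93, Age=G45): rows 3, 5 → Diagnosis takes values {w, u} — violation
(Ward=38, Bed=G93, Age=G17): row 4 → Diagnosis = l ✓
(Ward=28, Bed=G93, Age=G67): rows 6, 14 → Diagnosis takes values {g, q} — violation
(Ward=28, Bed=G93, Age=G17): row 7 → Diagnosis = g ✓
(Ward=39, Bed=G80, Age=G17): row 8 → Diagnosis = w ✓
(Ward=38, Bed=G80, Age=G67): rows 9, 10 → Diagnosis = o, o ✓
(Ward=30, Bed=G80, Age=G45): row 11 → Diagnosis = v ✓
(Ward=28, Bed=G80, Age=G17): row 12 → Diagnosis = i ✓
(Ward=39, Bed=G93, Age=G17): row 13 → Diagnosis = h ✓
Two rows agree on {Ward, Bed, Age} but differ on Diagnosis, so {Ward, Bed, Age} -> Diagnosis does not hold.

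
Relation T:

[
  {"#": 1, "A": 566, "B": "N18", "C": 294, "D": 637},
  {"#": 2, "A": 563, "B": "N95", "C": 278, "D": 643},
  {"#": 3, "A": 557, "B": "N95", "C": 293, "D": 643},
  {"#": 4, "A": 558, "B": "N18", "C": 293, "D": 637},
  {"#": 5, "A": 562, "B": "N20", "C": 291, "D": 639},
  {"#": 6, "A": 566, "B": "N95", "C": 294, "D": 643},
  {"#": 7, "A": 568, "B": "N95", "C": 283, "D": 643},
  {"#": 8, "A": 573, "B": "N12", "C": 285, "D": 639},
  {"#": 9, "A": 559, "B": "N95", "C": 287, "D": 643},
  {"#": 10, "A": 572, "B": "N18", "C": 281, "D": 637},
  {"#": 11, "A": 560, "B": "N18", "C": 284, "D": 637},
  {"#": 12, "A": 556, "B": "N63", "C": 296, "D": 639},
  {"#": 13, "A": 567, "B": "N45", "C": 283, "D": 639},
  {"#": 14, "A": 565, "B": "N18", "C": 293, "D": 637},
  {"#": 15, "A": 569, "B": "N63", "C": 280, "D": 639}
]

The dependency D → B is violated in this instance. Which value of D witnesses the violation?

639

D=637: rows 1, 4, 10, 11, 14 → B = N18, N18, N18, N18, N18 ✓
D=643: rows 2, 3, 6, 7, 9 → B = N95, N95, N95, N95, N95 ✓
D=639: rows 5, 8, 12, 13, 15 → B takes values {N20, N12, N63, N45} — violation
The only D value with inconsistent B is D=639.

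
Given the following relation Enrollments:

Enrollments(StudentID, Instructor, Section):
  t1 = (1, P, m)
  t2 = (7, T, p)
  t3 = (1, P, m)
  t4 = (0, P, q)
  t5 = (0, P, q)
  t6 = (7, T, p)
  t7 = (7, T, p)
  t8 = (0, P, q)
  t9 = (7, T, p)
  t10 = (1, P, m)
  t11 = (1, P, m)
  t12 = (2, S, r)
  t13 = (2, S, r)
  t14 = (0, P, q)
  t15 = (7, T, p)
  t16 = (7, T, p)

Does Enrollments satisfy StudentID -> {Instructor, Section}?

StudentID=1: rows 1, 3, 10, 11 → {Instructor,Section} = (P, m), (P, m), (P, m), (P, m) ✓
StudentID=7: rows 2, 6, 7, 9, 15, 16 → {Instructor,Section} = (T, p), (T, p), (T, p), (T, p), (T, p), (T, p) ✓
StudentID=0: rows 4, 5, 8, 14 → {Instructor,Section} = (P, q), (P, q), (P, q), (P, q) ✓
StudentID=2: rows 12, 13 → {Instructor,Section} = (S, r), (S, r) ✓
Every StudentID value is associated with a single {Instructor, Section} value, so StudentID -> {Instructor, Section} holds.

Yes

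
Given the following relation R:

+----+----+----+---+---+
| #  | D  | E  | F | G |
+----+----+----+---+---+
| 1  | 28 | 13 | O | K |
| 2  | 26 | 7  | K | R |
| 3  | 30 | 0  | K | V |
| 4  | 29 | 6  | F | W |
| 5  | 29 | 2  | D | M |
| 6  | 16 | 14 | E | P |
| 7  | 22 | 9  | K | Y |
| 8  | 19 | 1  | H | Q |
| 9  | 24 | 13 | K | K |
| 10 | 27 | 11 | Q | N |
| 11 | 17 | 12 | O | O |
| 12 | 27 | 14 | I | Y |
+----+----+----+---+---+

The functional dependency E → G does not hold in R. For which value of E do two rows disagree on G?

E=13: rows 1, 9 → G = K, K ✓
E=7: row 2 → G = R ✓
E=0: row 3 → G = V ✓
E=6: row 4 → G = W ✓
E=2: row 5 → G = M ✓
E=14: rows 6, 12 → G takes values {P, Y} — violation
E=9: row 7 → G = Y ✓
E=1: row 8 → G = Q ✓
E=11: row 10 → G = N ✓
E=12: row 11 → G = O ✓
The only E value with inconsistent G is E=14.

14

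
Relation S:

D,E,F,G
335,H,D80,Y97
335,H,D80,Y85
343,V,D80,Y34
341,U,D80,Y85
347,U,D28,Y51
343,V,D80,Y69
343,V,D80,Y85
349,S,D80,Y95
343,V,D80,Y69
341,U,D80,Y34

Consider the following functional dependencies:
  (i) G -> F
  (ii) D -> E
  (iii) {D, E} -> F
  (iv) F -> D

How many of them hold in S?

(i) G -> F: every LHS value maps to a single RHS value — holds.
(ii) D -> E: every LHS value maps to a single RHS value — holds.
(iii) {D, E} -> F: every LHS value maps to a single RHS value — holds.
(iv) F -> D: F=D80: 9 rows → D takes values {335, 343, 341, 349} — violation — fails.
3 of the 4 dependencies hold.

3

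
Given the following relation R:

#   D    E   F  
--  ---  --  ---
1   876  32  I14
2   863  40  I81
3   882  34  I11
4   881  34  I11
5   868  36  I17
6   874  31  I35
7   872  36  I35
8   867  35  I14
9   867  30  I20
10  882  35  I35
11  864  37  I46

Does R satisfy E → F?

E=32: row 1 → F = I14 ✓
E=40: row 2 → F = I81 ✓
E=34: rows 3, 4 → F = I11, I11 ✓
E=36: rows 5, 7 → F takes values {I17, I35} — violation
E=31: row 6 → F = I35 ✓
E=35: rows 8, 10 → F takes values {I14, I35} — violation
E=30: row 9 → F = I20 ✓
E=37: row 11 → F = I46 ✓
Two rows agree on E but differ on F, so E → F does not hold.

No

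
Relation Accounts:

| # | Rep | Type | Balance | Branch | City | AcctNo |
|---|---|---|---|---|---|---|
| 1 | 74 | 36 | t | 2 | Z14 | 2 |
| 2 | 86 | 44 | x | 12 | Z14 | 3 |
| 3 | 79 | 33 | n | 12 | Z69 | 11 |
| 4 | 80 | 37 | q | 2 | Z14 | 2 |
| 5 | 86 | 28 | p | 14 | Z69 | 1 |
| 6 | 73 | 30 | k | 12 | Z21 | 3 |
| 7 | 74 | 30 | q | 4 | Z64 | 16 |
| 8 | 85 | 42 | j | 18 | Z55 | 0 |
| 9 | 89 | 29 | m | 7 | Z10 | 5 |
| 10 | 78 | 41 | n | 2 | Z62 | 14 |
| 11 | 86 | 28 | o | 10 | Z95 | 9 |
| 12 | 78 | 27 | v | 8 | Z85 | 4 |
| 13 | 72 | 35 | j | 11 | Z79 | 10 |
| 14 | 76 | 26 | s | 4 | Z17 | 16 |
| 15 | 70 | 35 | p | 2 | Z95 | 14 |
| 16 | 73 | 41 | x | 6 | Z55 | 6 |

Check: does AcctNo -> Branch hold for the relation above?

AcctNo=2: rows 1, 4 → Branch = 2, 2 ✓
AcctNo=3: rows 2, 6 → Branch = 12, 12 ✓
AcctNo=11: row 3 → Branch = 12 ✓
AcctNo=1: row 5 → Branch = 14 ✓
AcctNo=16: rows 7, 14 → Branch = 4, 4 ✓
AcctNo=0: row 8 → Branch = 18 ✓
AcctNo=5: row 9 → Branch = 7 ✓
AcctNo=14: rows 10, 15 → Branch = 2, 2 ✓
AcctNo=9: row 11 → Branch = 10 ✓
AcctNo=4: row 12 → Branch = 8 ✓
AcctNo=10: row 13 → Branch = 11 ✓
AcctNo=6: row 16 → Branch = 6 ✓
Every AcctNo value is associated with a single Branch value, so AcctNo -> Branch holds.

Yes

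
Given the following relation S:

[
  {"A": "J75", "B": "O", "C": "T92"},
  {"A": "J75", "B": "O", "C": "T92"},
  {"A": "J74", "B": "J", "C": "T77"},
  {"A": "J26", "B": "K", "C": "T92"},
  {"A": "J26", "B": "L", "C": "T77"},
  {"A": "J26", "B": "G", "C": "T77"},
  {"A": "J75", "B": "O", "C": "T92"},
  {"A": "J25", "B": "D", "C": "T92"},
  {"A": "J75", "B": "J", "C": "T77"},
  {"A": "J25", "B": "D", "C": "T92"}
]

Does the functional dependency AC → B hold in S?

(A=J75, C=T92): 3 rows → B = O, O, O ✓
(A=J74, C=T77): 1 row → B = J ✓
(A=J26, C=T92): 1 row → B = K ✓
(A=J26, C=T77): 2 rows → B takes values {L, G} — violation
(A=J25, C=T92): 2 rows → B = D, D ✓
(A=J75, C=T77): 1 row → B = J ✓
Two rows agree on AC but differ on B, so AC → B does not hold.

No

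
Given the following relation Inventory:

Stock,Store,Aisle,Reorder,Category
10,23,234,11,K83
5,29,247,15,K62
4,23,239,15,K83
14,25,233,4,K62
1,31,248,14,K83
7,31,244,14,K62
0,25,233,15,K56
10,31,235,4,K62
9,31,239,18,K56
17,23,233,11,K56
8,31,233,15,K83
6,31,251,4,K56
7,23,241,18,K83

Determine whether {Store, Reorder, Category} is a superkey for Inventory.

Yes

All 13 rows have distinct {Store, Reorder, Category} values, so {Store, Reorder, Category} → (all attributes) holds and {Store, Reorder, Category} is a superkey.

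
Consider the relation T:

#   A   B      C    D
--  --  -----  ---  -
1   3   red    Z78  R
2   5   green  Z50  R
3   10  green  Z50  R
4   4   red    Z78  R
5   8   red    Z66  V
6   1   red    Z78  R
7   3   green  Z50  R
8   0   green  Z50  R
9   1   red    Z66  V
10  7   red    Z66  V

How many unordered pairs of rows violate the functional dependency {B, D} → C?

(B=red, D=R): all 3 rows agree on C — 0 pairs.
(B=green, D=R): all 4 rows agree on C — 0 pairs.
(B=red, D=V): all 3 rows agree on C — 0 pairs.

0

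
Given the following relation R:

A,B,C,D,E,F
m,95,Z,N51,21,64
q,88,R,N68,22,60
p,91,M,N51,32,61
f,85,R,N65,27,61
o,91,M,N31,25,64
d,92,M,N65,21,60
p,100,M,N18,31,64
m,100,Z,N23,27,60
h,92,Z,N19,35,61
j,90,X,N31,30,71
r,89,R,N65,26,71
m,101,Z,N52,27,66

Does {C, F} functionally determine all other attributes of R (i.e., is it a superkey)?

Two distinct rows share (C=M, F=64), so {C, F} does not determine every attribute — not a superkey.

No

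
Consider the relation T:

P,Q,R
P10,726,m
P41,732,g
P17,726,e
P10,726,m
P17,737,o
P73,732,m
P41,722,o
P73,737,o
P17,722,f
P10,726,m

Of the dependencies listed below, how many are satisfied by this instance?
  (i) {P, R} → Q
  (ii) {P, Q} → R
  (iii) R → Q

(i) {P, R} → Q: every LHS value maps to a single RHS value — holds.
(ii) {P, Q} → R: every LHS value maps to a single RHS value — holds.
(iii) R → Q: R=m: 4 rows → Q takes values {726, 732} — violation; R=o: 3 rows → Q takes values {737, 722} — violation — fails.
2 of the 3 dependencies hold.

2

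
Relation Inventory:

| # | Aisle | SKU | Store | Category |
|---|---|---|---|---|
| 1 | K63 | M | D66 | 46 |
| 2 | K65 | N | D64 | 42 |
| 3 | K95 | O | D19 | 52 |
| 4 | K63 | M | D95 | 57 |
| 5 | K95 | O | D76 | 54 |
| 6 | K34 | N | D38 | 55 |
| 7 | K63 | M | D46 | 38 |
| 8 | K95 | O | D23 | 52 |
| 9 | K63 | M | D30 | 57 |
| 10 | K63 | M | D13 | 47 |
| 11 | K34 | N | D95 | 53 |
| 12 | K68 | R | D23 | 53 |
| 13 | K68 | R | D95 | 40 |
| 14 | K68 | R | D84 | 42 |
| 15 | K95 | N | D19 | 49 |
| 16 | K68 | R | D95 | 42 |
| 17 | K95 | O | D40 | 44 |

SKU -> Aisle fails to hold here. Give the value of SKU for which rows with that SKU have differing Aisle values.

N

SKU=M: rows 1, 4, 7, 9, 10 → Aisle = K63, K63, K63, K63, K63 ✓
SKU=N: rows 2, 6, 11, 15 → Aisle takes values {K65, K34, K95} — violation
SKU=O: rows 3, 5, 8, 17 → Aisle = K95, K95, K95, K95 ✓
SKU=R: rows 12, 13, 14, 16 → Aisle = K68, K68, K68, K68 ✓
The only SKU value with inconsistent Aisle is SKU=N.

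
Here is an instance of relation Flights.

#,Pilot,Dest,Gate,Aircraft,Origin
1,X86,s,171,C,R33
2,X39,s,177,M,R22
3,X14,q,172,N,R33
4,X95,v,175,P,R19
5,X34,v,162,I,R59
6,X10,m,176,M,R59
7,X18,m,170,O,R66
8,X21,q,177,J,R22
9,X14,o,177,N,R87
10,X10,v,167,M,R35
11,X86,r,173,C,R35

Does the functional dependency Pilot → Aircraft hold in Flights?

Yes

Pilot=X86: rows 1, 11 → Aircraft = C, C ✓
Pilot=X39: row 2 → Aircraft = M ✓
Pilot=X14: rows 3, 9 → Aircraft = N, N ✓
Pilot=X95: row 4 → Aircraft = P ✓
Pilot=X34: row 5 → Aircraft = I ✓
Pilot=X10: rows 6, 10 → Aircraft = M, M ✓
Pilot=X18: row 7 → Aircraft = O ✓
Pilot=X21: row 8 → Aircraft = J ✓
Every Pilot value is associated with a single Aircraft value, so Pilot → Aircraft holds.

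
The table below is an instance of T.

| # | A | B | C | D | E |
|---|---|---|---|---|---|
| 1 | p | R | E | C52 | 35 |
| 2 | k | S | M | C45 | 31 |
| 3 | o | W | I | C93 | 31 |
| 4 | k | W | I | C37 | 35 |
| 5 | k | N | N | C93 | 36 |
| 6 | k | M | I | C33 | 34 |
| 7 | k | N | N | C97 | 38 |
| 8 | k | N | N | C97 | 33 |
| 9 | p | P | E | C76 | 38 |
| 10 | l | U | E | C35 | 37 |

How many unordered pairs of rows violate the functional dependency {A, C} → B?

(A=p, C=E): violating pairs (1,9) — 1 pair.
(A=k, C=I): violating pairs (4,6) — 1 pair.
(A=k, C=N): all 3 rows agree on B — 0 pairs.

2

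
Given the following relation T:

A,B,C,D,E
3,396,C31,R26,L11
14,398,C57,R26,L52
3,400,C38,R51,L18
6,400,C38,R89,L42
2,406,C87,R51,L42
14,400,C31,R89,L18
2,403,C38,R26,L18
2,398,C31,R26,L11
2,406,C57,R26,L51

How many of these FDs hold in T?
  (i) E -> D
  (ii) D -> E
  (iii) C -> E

0

(i) E -> D: E=L18: 3 rows → D takes values {R51, R89, R26} — violation; E=L42: 2 rows → D takes values {R89, R51} — violation — fails.
(ii) D -> E: D=R26: 5 rows → E takes values {L11, L52, L18, L51} — violation; D=R51: 2 rows → E takes values {L18, L42} — violation; D=R89: 2 rows → E takes values {L42, L18} — violation — fails.
(iii) C -> E: C=C31: 3 rows → E takes values {L11, L18} — violation; C=C57: 2 rows → E takes values {L52, L51} — violation; C=C38: 3 rows → E takes values {L18, L42} — violation — fails.
None of the 3 dependencies hold.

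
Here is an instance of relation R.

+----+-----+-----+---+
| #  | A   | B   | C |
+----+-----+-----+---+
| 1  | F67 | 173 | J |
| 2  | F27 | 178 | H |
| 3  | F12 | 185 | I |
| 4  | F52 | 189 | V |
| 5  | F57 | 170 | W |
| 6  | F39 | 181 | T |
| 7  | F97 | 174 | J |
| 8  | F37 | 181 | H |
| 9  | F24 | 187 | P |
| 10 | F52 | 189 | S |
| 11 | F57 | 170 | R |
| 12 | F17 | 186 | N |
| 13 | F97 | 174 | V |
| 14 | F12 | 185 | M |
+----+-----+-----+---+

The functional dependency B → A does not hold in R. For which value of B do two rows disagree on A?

181

B=173: row 1 → A = F67 ✓
B=178: row 2 → A = F27 ✓
B=185: rows 3, 14 → A = F12, F12 ✓
B=189: rows 4, 10 → A = F52, F52 ✓
B=170: rows 5, 11 → A = F57, F57 ✓
B=181: rows 6, 8 → A takes values {F39, F37} — violation
B=174: rows 7, 13 → A = F97, F97 ✓
B=187: row 9 → A = F24 ✓
B=186: row 12 → A = F17 ✓
The only B value with inconsistent A is B=181.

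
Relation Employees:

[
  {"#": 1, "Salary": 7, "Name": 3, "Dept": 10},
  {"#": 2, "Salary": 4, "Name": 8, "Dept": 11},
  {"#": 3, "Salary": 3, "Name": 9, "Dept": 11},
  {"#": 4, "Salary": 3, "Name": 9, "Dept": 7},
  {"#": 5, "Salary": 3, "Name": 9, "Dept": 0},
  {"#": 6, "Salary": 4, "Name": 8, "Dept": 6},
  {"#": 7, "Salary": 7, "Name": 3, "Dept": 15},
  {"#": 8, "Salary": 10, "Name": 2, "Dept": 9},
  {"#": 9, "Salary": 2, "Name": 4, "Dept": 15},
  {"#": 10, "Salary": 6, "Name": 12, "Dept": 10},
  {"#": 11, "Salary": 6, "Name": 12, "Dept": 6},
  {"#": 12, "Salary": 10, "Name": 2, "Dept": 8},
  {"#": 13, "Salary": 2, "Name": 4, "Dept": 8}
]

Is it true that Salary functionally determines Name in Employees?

Yes

Salary=7: rows 1, 7 → Name = 3, 3 ✓
Salary=4: rows 2, 6 → Name = 8, 8 ✓
Salary=3: rows 3, 4, 5 → Name = 9, 9, 9 ✓
Salary=10: rows 8, 12 → Name = 2, 2 ✓
Salary=2: rows 9, 13 → Name = 4, 4 ✓
Salary=6: rows 10, 11 → Name = 12, 12 ✓
Every Salary value is associated with a single Name value, so Salary → Name holds.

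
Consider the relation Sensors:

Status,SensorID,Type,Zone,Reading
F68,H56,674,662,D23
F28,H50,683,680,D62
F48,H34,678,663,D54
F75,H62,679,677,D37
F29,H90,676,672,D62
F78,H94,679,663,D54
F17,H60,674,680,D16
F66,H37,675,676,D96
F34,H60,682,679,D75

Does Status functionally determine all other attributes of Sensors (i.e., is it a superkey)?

Yes

All 9 rows have distinct Status values, so Status → (all attributes) holds and Status is a superkey.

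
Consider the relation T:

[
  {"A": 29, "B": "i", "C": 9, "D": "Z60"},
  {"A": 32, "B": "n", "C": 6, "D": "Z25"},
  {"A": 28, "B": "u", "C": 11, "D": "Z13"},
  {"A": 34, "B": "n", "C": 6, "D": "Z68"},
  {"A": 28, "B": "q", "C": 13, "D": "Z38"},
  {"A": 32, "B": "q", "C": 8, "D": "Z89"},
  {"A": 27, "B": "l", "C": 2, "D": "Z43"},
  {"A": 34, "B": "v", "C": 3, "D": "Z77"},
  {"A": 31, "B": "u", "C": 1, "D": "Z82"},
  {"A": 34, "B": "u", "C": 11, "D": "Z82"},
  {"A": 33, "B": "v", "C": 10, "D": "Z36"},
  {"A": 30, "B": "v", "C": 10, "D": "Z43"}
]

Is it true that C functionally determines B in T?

Yes

C=9: 1 row → B = i ✓
C=6: 2 rows → B = n, n ✓
C=11: 2 rows → B = u, u ✓
C=13: 1 row → B = q ✓
C=8: 1 row → B = q ✓
C=2: 1 row → B = l ✓
C=3: 1 row → B = v ✓
C=1: 1 row → B = u ✓
C=10: 2 rows → B = v, v ✓
Every C value is associated with a single B value, so C -> B holds.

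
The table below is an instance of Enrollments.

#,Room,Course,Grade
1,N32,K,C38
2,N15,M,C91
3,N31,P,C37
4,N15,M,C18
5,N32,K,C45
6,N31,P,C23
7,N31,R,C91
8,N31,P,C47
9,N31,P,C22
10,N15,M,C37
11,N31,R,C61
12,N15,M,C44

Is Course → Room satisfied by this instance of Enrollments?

Course=K: rows 1, 5 → Room = N32, N32 ✓
Course=M: rows 2, 4, 10, 12 → Room = N15, N15, N15, N15 ✓
Course=P: rows 3, 6, 8, 9 → Room = N31, N31, N31, N31 ✓
Course=R: rows 7, 11 → Room = N31, N31 ✓
Every Course value is associated with a single Room value, so Course → Room holds.

Yes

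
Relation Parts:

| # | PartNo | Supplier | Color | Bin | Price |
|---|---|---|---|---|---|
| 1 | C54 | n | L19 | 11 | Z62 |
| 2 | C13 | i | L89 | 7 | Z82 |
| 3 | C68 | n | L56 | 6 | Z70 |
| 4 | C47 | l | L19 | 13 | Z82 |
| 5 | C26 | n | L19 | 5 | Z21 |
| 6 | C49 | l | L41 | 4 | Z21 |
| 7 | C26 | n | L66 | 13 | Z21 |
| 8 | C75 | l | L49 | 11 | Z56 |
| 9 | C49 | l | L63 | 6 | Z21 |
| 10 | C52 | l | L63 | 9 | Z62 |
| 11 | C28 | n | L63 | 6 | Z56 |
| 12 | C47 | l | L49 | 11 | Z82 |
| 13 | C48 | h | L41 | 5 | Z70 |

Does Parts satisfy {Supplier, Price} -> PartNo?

Yes

(Supplier=n, Price=Z62): row 1 → PartNo = C54 ✓
(Supplier=i, Price=Z82): row 2 → PartNo = C13 ✓
(Supplier=n, Price=Z70): row 3 → PartNo = C68 ✓
(Supplier=l, Price=Z82): rows 4, 12 → PartNo = C47, C47 ✓
(Supplier=n, Price=Z21): rows 5, 7 → PartNo = C26, C26 ✓
(Supplier=l, Price=Z21): rows 6, 9 → PartNo = C49, C49 ✓
(Supplier=l, Price=Z56): row 8 → PartNo = C75 ✓
(Supplier=l, Price=Z62): row 10 → PartNo = C52 ✓
(Supplier=n, Price=Z56): row 11 → PartNo = C28 ✓
(Supplier=h, Price=Z70): row 13 → PartNo = C48 ✓
Every {Supplier, Price} value is associated with a single PartNo value, so {Supplier, Price} -> PartNo holds.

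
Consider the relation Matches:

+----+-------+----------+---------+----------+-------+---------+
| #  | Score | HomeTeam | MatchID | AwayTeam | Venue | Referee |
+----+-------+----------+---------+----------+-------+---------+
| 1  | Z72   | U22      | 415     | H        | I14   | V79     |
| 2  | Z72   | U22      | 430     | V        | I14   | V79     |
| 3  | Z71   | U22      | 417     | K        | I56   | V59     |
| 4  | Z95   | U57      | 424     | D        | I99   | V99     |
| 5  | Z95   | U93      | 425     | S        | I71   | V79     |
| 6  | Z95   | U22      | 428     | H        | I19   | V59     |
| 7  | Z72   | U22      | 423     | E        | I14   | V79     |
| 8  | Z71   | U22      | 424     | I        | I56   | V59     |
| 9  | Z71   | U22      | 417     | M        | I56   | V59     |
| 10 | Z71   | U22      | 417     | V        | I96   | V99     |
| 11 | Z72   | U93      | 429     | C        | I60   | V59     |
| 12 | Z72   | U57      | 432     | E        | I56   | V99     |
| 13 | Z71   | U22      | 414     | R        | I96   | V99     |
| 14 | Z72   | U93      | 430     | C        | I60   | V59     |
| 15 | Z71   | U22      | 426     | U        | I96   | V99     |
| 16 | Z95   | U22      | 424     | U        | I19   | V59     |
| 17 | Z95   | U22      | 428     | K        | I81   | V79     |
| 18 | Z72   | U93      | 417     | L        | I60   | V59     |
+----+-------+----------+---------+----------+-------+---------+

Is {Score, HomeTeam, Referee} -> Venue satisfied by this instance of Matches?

Yes

(Score=Z72, HomeTeam=U22, Referee=V79): rows 1, 2, 7 → Venue = I14, I14, I14 ✓
(Score=Z71, HomeTeam=U22, Referee=V59): rows 3, 8, 9 → Venue = I56, I56, I56 ✓
(Score=Z95, HomeTeam=U57, Referee=V99): row 4 → Venue = I99 ✓
(Score=Z95, HomeTeam=U93, Referee=V79): row 5 → Venue = I71 ✓
(Score=Z95, HomeTeam=U22, Referee=V59): rows 6, 16 → Venue = I19, I19 ✓
(Score=Z71, HomeTeam=U22, Referee=V99): rows 10, 13, 15 → Venue = I96, I96, I96 ✓
(Score=Z72, HomeTeam=U93, Referee=V59): rows 11, 14, 18 → Venue = I60, I60, I60 ✓
(Score=Z72, HomeTeam=U57, Referee=V99): row 12 → Venue = I56 ✓
(Score=Z95, HomeTeam=U22, Referee=V79): row 17 → Venue = I81 ✓
Every {Score, HomeTeam, Referee} value is associated with a single Venue value, so {Score, HomeTeam, Referee} -> Venue holds.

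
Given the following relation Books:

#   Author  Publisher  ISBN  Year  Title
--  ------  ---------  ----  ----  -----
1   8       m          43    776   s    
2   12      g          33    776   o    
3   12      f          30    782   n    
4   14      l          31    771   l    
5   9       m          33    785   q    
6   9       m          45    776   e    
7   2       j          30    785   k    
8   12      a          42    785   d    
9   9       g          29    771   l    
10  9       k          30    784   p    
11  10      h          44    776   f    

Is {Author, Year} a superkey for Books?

All 11 rows have distinct {Author, Year} values, so {Author, Year} → (all attributes) holds and {Author, Year} is a superkey.

Yes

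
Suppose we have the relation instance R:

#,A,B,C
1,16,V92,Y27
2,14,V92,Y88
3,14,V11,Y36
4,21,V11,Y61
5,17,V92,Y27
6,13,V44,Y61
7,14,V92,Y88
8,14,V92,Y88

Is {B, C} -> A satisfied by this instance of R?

No

(B=V92, C=Y27): rows 1, 5 → A takes values {16, 17} — violation
(B=V92, C=Y88): rows 2, 7, 8 → A = 14, 14, 14 ✓
(B=V11, C=Y36): row 3 → A = 14 ✓
(B=V11, C=Y61): row 4 → A = 21 ✓
(B=V44, C=Y61): row 6 → A = 13 ✓
Two rows agree on {B, C} but differ on A, so {B, C} -> A does not hold.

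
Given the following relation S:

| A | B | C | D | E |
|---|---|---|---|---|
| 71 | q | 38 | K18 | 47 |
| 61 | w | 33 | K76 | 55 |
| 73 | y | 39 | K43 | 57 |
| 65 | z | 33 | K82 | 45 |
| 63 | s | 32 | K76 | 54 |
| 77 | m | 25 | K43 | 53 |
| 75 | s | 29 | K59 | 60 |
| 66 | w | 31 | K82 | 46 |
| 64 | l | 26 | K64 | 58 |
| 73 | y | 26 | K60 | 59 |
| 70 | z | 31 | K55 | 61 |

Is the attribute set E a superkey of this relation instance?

All 11 rows have distinct E values, so E → (all attributes) holds and E is a superkey.

Yes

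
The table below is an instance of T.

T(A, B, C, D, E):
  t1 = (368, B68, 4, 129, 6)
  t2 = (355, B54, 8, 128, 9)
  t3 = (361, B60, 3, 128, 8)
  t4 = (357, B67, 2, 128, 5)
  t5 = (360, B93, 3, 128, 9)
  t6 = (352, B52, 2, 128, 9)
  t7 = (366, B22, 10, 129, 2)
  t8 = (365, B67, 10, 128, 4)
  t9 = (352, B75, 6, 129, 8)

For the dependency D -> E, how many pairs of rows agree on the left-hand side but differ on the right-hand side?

D=129: violating pairs (1,7), (1,9), (7,9) — 3 pairs.
D=128: violating pairs (2,3), (2,4), (2,8), (3,4), (3,5), (3,6), (3,8), (4,5), (4,6), (4,8), (5,8), (6,8) — 12 pairs.

15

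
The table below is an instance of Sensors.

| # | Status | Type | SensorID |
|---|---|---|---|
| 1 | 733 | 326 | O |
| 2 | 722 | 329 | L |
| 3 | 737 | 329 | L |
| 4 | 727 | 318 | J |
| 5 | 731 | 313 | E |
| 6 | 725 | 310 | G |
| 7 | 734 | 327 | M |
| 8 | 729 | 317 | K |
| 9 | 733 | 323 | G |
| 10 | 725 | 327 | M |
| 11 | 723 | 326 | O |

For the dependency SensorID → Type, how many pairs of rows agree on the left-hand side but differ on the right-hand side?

1

SensorID=O: all 2 rows agree on Type — 0 pairs.
SensorID=L: all 2 rows agree on Type — 0 pairs.
SensorID=G: violating pairs (6,9) — 1 pair.
SensorID=M: all 2 rows agree on Type — 0 pairs.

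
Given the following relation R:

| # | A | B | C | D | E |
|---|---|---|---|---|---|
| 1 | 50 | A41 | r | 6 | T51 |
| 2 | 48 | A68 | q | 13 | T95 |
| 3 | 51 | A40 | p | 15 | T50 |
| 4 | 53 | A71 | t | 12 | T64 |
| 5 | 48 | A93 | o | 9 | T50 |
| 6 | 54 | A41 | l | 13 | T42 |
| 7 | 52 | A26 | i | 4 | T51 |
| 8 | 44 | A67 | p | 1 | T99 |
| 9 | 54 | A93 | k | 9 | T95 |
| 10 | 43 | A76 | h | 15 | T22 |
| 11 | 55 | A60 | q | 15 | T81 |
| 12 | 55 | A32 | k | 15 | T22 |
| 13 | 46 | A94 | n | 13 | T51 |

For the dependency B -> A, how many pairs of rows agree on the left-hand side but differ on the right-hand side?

B=A41: violating pairs (1,6) — 1 pair.
B=A93: violating pairs (5,9) — 1 pair.

2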